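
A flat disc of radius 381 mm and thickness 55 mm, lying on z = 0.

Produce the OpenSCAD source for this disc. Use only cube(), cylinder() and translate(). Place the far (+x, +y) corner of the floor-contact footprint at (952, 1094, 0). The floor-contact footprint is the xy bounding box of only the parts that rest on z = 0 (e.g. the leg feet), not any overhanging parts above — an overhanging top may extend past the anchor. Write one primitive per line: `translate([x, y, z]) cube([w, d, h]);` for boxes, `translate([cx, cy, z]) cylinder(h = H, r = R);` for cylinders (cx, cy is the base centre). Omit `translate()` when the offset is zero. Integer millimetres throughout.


translate([571, 713, 0]) cylinder(h = 55, r = 381);


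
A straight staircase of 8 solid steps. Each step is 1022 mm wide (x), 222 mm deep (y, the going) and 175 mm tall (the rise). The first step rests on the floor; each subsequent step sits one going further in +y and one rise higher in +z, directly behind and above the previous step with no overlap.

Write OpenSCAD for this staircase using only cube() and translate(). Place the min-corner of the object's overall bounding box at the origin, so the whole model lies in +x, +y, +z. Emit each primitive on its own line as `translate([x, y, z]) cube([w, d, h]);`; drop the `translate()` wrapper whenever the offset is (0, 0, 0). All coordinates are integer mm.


cube([1022, 222, 175]);
translate([0, 222, 175]) cube([1022, 222, 175]);
translate([0, 444, 350]) cube([1022, 222, 175]);
translate([0, 666, 525]) cube([1022, 222, 175]);
translate([0, 888, 700]) cube([1022, 222, 175]);
translate([0, 1110, 875]) cube([1022, 222, 175]);
translate([0, 1332, 1050]) cube([1022, 222, 175]);
translate([0, 1554, 1225]) cube([1022, 222, 175]);


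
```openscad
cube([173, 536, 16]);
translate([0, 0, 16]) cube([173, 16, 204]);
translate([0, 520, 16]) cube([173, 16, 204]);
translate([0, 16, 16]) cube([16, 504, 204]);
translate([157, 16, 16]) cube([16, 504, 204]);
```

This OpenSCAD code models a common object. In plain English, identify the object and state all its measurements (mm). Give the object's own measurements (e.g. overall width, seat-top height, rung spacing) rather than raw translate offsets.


An open-topped rectangular box: outside dimensions 173×536×220 mm, with a uniform wall and base thickness of 16 mm. The base is a full 173×536 slab on the floor; four walls sit on top of the base. The front and back walls (the −y and +y sides) span the full width; the two side walls fit between them.


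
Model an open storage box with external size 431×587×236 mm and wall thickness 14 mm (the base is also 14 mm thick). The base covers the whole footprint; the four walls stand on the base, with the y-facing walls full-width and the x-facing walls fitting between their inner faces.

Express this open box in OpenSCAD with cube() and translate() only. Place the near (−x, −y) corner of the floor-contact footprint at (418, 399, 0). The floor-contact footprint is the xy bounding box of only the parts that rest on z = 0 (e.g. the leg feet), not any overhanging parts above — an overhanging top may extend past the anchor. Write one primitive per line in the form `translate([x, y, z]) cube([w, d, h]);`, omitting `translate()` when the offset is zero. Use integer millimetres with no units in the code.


translate([418, 399, 0]) cube([431, 587, 14]);
translate([418, 399, 14]) cube([431, 14, 222]);
translate([418, 972, 14]) cube([431, 14, 222]);
translate([418, 413, 14]) cube([14, 559, 222]);
translate([835, 413, 14]) cube([14, 559, 222]);


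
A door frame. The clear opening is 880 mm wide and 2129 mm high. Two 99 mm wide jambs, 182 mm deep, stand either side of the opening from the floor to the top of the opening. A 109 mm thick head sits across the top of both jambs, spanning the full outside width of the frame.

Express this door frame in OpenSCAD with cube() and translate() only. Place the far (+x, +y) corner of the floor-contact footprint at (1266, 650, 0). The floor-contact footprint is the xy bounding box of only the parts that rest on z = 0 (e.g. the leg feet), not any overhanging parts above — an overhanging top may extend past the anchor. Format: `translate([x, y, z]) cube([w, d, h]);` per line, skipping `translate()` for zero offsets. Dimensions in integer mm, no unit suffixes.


translate([188, 468, 0]) cube([99, 182, 2129]);
translate([1167, 468, 0]) cube([99, 182, 2129]);
translate([188, 468, 2129]) cube([1078, 182, 109]);


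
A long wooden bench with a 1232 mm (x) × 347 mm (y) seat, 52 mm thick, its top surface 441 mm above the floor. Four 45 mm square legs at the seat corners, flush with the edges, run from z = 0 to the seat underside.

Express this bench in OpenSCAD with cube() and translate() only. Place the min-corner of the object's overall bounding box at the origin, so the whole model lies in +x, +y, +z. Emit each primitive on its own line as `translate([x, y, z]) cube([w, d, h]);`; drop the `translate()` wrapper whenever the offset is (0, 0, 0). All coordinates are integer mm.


translate([0, 0, 389]) cube([1232, 347, 52]);
cube([45, 45, 389]);
translate([0, 302, 0]) cube([45, 45, 389]);
translate([1187, 0, 0]) cube([45, 45, 389]);
translate([1187, 302, 0]) cube([45, 45, 389]);


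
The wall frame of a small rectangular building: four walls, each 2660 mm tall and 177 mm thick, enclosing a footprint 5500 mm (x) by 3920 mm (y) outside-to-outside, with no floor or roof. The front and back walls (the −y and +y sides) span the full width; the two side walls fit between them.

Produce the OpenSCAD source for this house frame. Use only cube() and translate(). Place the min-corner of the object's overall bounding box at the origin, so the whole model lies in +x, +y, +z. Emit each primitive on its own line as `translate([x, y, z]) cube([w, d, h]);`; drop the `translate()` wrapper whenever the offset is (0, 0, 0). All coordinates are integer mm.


cube([5500, 177, 2660]);
translate([0, 3743, 0]) cube([5500, 177, 2660]);
translate([0, 177, 0]) cube([177, 3566, 2660]);
translate([5323, 177, 0]) cube([177, 3566, 2660]);


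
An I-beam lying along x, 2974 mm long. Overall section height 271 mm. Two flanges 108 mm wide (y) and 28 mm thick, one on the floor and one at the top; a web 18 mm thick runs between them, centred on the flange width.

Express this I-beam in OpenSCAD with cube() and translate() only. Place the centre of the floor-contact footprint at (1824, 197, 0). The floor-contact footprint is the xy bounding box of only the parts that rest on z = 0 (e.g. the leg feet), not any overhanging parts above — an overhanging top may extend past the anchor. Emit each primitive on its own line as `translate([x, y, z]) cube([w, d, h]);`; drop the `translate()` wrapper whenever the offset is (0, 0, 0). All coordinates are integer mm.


translate([337, 143, 0]) cube([2974, 108, 28]);
translate([337, 188, 28]) cube([2974, 18, 215]);
translate([337, 143, 243]) cube([2974, 108, 28]);


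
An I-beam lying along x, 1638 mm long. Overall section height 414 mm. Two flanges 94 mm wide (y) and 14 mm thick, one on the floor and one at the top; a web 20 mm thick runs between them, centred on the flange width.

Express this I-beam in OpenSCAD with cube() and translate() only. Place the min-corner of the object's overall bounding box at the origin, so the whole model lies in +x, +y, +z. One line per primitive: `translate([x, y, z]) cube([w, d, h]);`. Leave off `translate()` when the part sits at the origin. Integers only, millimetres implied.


cube([1638, 94, 14]);
translate([0, 37, 14]) cube([1638, 20, 386]);
translate([0, 0, 400]) cube([1638, 94, 14]);


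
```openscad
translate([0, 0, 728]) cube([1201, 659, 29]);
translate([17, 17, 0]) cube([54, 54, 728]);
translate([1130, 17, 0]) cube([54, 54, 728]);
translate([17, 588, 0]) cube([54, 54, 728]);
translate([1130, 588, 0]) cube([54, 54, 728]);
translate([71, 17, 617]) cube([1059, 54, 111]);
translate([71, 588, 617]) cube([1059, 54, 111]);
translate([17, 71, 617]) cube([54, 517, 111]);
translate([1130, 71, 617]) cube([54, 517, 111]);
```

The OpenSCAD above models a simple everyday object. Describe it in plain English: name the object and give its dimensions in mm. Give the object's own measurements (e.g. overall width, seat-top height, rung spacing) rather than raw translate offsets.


A table: top 1201 mm (x) × 659 mm (y), 29 mm thick, upper face at z = 757 mm, on four 54×54 mm square legs, each inset 17 mm from the nearest pair of top edges from z = 0 to the bottom of the top. Four apron rails, 54 mm thick and 111 mm tall, run between adjacent legs with their top edges flush with the underside of the top and their outer faces flush with the legs' outer faces.


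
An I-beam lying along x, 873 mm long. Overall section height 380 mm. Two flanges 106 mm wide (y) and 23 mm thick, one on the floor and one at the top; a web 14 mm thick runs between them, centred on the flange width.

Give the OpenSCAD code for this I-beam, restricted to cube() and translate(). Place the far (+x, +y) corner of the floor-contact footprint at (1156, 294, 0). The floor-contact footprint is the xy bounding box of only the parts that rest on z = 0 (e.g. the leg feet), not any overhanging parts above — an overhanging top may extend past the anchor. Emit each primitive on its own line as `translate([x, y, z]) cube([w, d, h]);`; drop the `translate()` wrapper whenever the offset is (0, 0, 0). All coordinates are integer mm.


translate([283, 188, 0]) cube([873, 106, 23]);
translate([283, 234, 23]) cube([873, 14, 334]);
translate([283, 188, 357]) cube([873, 106, 23]);


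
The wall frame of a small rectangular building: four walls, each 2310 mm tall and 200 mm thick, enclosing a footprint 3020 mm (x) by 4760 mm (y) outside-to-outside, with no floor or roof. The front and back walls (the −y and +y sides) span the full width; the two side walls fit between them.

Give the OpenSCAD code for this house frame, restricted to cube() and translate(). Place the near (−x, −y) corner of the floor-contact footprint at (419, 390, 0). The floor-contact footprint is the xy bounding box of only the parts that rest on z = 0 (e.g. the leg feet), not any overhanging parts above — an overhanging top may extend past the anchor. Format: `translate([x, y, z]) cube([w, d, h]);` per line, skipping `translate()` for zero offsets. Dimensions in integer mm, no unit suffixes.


translate([419, 390, 0]) cube([3020, 200, 2310]);
translate([419, 4950, 0]) cube([3020, 200, 2310]);
translate([419, 590, 0]) cube([200, 4360, 2310]);
translate([3239, 590, 0]) cube([200, 4360, 2310]);


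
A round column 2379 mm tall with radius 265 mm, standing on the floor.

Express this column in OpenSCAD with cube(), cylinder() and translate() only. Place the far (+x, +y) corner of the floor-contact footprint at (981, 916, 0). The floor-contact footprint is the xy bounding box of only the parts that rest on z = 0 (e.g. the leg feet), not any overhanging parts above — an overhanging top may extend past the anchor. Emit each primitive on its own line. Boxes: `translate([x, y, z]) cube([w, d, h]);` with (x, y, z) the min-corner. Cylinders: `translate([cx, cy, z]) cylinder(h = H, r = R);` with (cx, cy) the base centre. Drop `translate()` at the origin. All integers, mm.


translate([716, 651, 0]) cylinder(h = 2379, r = 265);


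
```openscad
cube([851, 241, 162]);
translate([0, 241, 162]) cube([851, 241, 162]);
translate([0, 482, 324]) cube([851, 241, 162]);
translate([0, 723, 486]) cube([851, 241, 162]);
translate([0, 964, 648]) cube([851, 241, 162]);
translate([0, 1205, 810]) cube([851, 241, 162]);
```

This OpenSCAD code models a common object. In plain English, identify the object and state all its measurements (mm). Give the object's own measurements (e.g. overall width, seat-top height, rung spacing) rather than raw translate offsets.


A straight staircase of 6 solid steps. Each step is 851 mm wide (x), 241 mm deep (y, the going) and 162 mm tall (the rise). The first step rests on the floor; each subsequent step sits one going further in +y and one rise higher in +z, directly behind and above the previous step with no overlap.


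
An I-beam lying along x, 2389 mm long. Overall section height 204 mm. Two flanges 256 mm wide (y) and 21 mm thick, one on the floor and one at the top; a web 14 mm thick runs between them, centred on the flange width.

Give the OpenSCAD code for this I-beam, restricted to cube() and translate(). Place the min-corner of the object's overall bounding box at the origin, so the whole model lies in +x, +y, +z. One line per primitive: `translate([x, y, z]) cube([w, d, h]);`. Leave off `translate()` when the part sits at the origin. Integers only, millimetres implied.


cube([2389, 256, 21]);
translate([0, 121, 21]) cube([2389, 14, 162]);
translate([0, 0, 183]) cube([2389, 256, 21]);


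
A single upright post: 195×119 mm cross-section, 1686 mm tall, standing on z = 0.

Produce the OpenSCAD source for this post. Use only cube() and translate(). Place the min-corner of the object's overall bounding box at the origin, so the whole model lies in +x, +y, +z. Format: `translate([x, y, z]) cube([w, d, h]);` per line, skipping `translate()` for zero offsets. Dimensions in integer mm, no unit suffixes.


cube([195, 119, 1686]);


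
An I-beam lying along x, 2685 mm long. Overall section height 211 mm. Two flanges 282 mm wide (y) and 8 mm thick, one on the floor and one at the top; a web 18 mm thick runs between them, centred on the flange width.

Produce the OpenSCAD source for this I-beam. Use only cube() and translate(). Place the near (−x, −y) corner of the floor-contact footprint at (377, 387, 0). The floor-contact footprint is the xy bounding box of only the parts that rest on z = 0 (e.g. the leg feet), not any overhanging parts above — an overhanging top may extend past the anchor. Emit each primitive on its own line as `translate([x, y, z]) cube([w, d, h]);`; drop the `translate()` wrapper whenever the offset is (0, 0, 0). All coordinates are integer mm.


translate([377, 387, 0]) cube([2685, 282, 8]);
translate([377, 519, 8]) cube([2685, 18, 195]);
translate([377, 387, 203]) cube([2685, 282, 8]);


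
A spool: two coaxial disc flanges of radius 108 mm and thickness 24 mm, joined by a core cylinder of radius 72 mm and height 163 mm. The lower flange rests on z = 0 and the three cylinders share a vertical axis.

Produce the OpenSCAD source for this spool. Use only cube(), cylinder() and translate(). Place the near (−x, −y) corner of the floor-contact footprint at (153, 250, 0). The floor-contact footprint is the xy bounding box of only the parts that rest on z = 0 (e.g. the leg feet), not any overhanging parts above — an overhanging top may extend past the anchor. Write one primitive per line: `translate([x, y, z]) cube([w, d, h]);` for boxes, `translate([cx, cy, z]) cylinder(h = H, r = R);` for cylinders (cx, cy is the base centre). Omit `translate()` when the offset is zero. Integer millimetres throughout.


translate([261, 358, 0]) cylinder(h = 24, r = 108);
translate([261, 358, 24]) cylinder(h = 163, r = 72);
translate([261, 358, 187]) cylinder(h = 24, r = 108);


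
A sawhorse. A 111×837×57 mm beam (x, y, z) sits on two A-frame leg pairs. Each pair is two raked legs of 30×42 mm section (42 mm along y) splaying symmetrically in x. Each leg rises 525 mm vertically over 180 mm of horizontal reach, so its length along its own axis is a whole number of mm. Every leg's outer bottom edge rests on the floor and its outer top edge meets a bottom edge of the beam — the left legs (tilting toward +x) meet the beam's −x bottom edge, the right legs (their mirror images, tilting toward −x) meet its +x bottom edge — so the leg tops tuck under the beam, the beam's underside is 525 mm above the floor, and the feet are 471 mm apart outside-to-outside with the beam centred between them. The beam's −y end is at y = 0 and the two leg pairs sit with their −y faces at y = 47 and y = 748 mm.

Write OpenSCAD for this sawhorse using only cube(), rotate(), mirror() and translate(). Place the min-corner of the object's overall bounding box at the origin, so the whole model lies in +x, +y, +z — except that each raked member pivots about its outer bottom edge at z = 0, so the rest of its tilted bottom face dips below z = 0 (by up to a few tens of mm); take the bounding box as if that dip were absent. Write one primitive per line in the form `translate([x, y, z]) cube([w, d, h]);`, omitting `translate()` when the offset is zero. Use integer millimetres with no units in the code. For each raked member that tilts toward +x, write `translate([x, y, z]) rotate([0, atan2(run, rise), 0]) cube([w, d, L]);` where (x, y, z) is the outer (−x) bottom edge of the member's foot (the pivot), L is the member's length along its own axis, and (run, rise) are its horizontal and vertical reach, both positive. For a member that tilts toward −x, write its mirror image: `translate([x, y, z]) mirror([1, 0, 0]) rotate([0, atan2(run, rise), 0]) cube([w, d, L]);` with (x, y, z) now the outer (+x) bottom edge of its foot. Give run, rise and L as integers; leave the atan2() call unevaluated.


translate([180, 0, 525]) cube([111, 837, 57]);
translate([0, 47, 0]) rotate([0, atan2(180, 525), 0]) cube([30, 42, 555]);
translate([471, 47, 0]) mirror([1, 0, 0]) rotate([0, atan2(180, 525), 0]) cube([30, 42, 555]);
translate([0, 748, 0]) rotate([0, atan2(180, 525), 0]) cube([30, 42, 555]);
translate([471, 748, 0]) mirror([1, 0, 0]) rotate([0, atan2(180, 525), 0]) cube([30, 42, 555]);


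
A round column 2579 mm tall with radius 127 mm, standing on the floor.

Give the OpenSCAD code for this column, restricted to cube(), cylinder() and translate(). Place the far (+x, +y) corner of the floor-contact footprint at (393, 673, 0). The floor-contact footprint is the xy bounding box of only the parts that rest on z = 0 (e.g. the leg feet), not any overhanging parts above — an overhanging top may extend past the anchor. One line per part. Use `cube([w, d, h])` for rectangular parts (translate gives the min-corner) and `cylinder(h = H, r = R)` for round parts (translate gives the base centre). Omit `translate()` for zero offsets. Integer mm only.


translate([266, 546, 0]) cylinder(h = 2579, r = 127);


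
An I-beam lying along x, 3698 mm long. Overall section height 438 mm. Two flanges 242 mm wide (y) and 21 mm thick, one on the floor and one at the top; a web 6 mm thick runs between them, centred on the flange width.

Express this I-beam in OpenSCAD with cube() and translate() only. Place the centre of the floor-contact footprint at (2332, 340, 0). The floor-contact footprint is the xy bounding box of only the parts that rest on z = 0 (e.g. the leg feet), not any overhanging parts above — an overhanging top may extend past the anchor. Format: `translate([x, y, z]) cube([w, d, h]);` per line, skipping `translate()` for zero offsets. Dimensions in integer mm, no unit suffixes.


translate([483, 219, 0]) cube([3698, 242, 21]);
translate([483, 337, 21]) cube([3698, 6, 396]);
translate([483, 219, 417]) cube([3698, 242, 21]);


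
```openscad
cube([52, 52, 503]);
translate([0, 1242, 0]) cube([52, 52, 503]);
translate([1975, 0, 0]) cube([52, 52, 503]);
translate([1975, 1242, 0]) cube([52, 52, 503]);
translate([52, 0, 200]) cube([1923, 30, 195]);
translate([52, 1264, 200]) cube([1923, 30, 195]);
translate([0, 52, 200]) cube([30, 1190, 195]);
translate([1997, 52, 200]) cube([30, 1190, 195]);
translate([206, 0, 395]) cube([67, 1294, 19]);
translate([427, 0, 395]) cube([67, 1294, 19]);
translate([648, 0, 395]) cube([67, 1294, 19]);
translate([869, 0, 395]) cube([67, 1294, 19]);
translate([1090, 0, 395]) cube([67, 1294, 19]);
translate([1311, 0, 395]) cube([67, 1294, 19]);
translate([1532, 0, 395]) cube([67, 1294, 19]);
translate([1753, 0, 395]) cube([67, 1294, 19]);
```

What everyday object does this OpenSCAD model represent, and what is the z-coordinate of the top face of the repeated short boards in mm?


A bed frame. The slat-top height is 414 mm.

Four posts, four rails, and a row of slats — a bed frame. Slats sit on the rails at z = 200 + 195 = 395; with slat thickness 19, the top is 414 mm.


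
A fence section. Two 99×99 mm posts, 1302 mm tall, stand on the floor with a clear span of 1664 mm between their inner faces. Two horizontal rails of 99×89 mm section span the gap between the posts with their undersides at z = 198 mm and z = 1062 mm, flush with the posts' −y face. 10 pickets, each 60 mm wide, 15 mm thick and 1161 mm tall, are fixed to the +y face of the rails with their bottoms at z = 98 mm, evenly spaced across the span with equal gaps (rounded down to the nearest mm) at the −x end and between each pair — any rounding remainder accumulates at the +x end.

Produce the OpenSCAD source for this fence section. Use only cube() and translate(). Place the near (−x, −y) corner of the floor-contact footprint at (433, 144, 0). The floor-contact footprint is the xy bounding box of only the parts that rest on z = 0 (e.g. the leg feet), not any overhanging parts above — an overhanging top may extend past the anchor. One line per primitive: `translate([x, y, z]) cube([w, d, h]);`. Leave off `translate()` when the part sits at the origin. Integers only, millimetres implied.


translate([433, 144, 0]) cube([99, 99, 1302]);
translate([2196, 144, 0]) cube([99, 99, 1302]);
translate([532, 144, 198]) cube([1664, 99, 89]);
translate([532, 144, 1062]) cube([1664, 99, 89]);
translate([628, 243, 98]) cube([60, 15, 1161]);
translate([784, 243, 98]) cube([60, 15, 1161]);
translate([940, 243, 98]) cube([60, 15, 1161]);
translate([1096, 243, 98]) cube([60, 15, 1161]);
translate([1252, 243, 98]) cube([60, 15, 1161]);
translate([1408, 243, 98]) cube([60, 15, 1161]);
translate([1564, 243, 98]) cube([60, 15, 1161]);
translate([1720, 243, 98]) cube([60, 15, 1161]);
translate([1876, 243, 98]) cube([60, 15, 1161]);
translate([2032, 243, 98]) cube([60, 15, 1161]);


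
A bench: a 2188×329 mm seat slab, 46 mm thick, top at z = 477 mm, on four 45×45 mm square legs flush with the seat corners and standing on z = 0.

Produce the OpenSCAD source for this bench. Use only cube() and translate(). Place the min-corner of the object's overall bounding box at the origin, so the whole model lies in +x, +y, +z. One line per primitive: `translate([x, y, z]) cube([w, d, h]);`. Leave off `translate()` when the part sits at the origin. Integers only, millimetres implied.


translate([0, 0, 431]) cube([2188, 329, 46]);
cube([45, 45, 431]);
translate([0, 284, 0]) cube([45, 45, 431]);
translate([2143, 0, 0]) cube([45, 45, 431]);
translate([2143, 284, 0]) cube([45, 45, 431]);


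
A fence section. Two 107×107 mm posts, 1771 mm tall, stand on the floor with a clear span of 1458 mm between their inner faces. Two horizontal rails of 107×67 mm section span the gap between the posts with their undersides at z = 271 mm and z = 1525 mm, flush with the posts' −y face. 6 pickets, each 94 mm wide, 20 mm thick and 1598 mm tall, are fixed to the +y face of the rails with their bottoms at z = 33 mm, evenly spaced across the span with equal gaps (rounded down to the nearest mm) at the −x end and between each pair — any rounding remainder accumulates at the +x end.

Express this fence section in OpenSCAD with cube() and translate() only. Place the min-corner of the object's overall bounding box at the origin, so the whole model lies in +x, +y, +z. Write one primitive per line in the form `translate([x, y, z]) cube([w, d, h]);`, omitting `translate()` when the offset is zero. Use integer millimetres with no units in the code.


cube([107, 107, 1771]);
translate([1565, 0, 0]) cube([107, 107, 1771]);
translate([107, 0, 271]) cube([1458, 107, 67]);
translate([107, 0, 1525]) cube([1458, 107, 67]);
translate([234, 107, 33]) cube([94, 20, 1598]);
translate([455, 107, 33]) cube([94, 20, 1598]);
translate([676, 107, 33]) cube([94, 20, 1598]);
translate([897, 107, 33]) cube([94, 20, 1598]);
translate([1118, 107, 33]) cube([94, 20, 1598]);
translate([1339, 107, 33]) cube([94, 20, 1598]);


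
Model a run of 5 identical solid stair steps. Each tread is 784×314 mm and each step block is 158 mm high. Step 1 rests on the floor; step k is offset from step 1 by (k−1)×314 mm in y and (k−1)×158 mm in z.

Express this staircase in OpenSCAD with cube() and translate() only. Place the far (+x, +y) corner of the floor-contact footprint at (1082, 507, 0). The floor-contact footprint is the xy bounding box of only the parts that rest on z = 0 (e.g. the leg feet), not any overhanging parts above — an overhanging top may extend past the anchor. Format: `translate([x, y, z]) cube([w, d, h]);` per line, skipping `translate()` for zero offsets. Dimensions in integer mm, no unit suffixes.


translate([298, 193, 0]) cube([784, 314, 158]);
translate([298, 507, 158]) cube([784, 314, 158]);
translate([298, 821, 316]) cube([784, 314, 158]);
translate([298, 1135, 474]) cube([784, 314, 158]);
translate([298, 1449, 632]) cube([784, 314, 158]);


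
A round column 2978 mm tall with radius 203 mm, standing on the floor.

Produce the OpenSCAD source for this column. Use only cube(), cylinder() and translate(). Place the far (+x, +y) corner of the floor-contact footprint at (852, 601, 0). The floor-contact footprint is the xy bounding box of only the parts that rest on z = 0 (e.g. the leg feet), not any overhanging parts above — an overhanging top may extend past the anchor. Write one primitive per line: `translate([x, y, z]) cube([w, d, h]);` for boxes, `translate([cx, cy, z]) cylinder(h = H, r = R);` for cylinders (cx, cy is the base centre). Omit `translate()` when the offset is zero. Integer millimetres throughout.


translate([649, 398, 0]) cylinder(h = 2978, r = 203);


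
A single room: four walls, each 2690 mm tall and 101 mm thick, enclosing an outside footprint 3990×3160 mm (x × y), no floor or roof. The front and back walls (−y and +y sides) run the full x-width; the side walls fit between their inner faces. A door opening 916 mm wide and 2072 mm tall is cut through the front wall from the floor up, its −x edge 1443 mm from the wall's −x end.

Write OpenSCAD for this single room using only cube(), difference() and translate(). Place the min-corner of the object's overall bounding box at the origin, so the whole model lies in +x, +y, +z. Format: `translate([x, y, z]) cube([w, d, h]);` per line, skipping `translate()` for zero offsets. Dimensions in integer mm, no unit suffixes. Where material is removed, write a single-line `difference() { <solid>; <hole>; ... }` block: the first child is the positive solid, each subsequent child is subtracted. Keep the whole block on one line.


difference() { cube([3990, 101, 2690]); translate([1443, 0, 0]) cube([916, 101, 2072]); }
translate([0, 3059, 0]) cube([3990, 101, 2690]);
translate([0, 101, 0]) cube([101, 2958, 2690]);
translate([3889, 101, 0]) cube([101, 2958, 2690]);


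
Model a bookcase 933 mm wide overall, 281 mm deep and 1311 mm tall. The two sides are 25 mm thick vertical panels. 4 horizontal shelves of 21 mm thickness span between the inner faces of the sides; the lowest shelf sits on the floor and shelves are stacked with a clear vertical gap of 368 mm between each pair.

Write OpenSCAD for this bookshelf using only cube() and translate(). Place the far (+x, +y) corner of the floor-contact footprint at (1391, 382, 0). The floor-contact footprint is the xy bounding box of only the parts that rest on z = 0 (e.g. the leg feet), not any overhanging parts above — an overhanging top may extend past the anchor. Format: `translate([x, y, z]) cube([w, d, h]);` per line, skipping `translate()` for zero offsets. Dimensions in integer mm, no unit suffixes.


translate([458, 101, 0]) cube([25, 281, 1311]);
translate([1366, 101, 0]) cube([25, 281, 1311]);
translate([483, 101, 0]) cube([883, 281, 21]);
translate([483, 101, 389]) cube([883, 281, 21]);
translate([483, 101, 778]) cube([883, 281, 21]);
translate([483, 101, 1167]) cube([883, 281, 21]);


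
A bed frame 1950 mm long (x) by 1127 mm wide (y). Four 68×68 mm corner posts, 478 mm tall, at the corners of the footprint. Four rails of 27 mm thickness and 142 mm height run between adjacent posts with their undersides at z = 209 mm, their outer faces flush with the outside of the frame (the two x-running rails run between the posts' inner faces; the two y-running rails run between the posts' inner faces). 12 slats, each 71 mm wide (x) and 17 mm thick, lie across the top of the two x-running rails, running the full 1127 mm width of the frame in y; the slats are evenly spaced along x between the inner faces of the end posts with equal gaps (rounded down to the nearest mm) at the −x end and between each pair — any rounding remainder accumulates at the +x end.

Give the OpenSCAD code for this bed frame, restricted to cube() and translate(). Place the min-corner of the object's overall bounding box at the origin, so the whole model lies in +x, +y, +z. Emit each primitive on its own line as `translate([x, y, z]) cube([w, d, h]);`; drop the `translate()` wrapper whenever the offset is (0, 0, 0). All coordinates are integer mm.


cube([68, 68, 478]);
translate([0, 1059, 0]) cube([68, 68, 478]);
translate([1882, 0, 0]) cube([68, 68, 478]);
translate([1882, 1059, 0]) cube([68, 68, 478]);
translate([68, 0, 209]) cube([1814, 27, 142]);
translate([68, 1100, 209]) cube([1814, 27, 142]);
translate([0, 68, 209]) cube([27, 991, 142]);
translate([1923, 68, 209]) cube([27, 991, 142]);
translate([142, 0, 351]) cube([71, 1127, 17]);
translate([287, 0, 351]) cube([71, 1127, 17]);
translate([432, 0, 351]) cube([71, 1127, 17]);
translate([577, 0, 351]) cube([71, 1127, 17]);
translate([722, 0, 351]) cube([71, 1127, 17]);
translate([867, 0, 351]) cube([71, 1127, 17]);
translate([1012, 0, 351]) cube([71, 1127, 17]);
translate([1157, 0, 351]) cube([71, 1127, 17]);
translate([1302, 0, 351]) cube([71, 1127, 17]);
translate([1447, 0, 351]) cube([71, 1127, 17]);
translate([1592, 0, 351]) cube([71, 1127, 17]);
translate([1737, 0, 351]) cube([71, 1127, 17]);


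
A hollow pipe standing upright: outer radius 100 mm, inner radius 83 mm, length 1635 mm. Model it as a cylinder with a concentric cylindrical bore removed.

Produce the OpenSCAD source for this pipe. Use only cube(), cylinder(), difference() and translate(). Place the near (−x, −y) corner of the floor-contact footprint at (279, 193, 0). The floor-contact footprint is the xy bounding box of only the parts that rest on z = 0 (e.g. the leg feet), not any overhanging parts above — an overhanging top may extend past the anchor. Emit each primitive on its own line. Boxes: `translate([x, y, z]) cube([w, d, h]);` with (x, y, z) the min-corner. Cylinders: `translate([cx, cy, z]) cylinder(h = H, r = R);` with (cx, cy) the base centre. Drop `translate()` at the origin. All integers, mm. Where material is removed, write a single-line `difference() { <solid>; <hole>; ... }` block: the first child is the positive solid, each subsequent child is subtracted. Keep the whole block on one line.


difference() { translate([379, 293, 0]) cylinder(h = 1635, r = 100); translate([379, 293, 0]) cylinder(h = 1635, r = 83); }


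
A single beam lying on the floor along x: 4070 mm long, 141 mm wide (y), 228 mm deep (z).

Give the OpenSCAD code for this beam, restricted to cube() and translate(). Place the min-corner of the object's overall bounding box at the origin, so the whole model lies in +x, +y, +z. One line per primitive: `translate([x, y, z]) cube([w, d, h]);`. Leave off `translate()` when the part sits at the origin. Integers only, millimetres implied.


cube([4070, 141, 228]);


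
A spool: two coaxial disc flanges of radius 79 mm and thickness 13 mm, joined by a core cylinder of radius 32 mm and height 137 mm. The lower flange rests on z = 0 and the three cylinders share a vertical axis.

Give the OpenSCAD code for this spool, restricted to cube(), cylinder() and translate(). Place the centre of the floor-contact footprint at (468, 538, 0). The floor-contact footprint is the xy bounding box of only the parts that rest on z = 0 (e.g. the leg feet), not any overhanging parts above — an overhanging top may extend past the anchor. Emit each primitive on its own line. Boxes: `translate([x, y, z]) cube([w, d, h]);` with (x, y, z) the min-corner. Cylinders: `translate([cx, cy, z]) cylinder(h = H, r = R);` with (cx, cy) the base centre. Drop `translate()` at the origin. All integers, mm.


translate([468, 538, 0]) cylinder(h = 13, r = 79);
translate([468, 538, 13]) cylinder(h = 137, r = 32);
translate([468, 538, 150]) cylinder(h = 13, r = 79);


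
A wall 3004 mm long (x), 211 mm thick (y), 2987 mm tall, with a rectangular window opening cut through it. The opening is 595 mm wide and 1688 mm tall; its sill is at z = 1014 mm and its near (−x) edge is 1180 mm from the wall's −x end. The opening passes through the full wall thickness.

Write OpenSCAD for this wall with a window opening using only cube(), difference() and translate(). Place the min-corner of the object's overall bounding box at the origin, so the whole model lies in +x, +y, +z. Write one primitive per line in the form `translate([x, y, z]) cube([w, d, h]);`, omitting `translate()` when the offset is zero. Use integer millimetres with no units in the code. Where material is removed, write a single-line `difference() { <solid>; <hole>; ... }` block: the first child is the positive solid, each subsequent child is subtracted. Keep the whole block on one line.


difference() { cube([3004, 211, 2987]); translate([1180, 0, 1014]) cube([595, 211, 1688]); }


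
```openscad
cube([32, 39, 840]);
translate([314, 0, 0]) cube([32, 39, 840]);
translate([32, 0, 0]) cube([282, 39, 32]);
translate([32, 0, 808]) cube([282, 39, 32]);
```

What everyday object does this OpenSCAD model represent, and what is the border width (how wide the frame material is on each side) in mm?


A picture frame. The border width is 32 mm.

Four thin pieces enclosing a rectangular opening — a picture frame. The two full-height stiles are 840 mm tall; the top rail sits at z = 808 and is 32 mm tall, so the border above the opening is 840 − 808 = 32 mm, matching the stile x-width.


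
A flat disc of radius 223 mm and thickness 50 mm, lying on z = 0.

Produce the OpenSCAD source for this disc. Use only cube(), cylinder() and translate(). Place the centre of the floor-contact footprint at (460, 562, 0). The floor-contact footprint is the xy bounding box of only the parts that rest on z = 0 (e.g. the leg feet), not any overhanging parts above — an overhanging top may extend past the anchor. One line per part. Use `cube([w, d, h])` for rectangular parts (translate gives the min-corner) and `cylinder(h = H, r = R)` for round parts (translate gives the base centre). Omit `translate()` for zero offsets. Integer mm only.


translate([460, 562, 0]) cylinder(h = 50, r = 223);


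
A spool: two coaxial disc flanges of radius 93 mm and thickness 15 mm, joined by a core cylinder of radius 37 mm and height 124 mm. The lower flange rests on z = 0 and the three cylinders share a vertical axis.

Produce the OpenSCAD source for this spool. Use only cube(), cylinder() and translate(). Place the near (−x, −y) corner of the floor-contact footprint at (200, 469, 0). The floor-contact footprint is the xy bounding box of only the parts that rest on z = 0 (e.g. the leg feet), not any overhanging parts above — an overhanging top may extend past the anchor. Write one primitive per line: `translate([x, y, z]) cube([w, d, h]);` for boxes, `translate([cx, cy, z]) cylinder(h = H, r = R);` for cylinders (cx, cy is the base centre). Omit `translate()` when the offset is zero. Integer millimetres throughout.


translate([293, 562, 0]) cylinder(h = 15, r = 93);
translate([293, 562, 15]) cylinder(h = 124, r = 37);
translate([293, 562, 139]) cylinder(h = 15, r = 93);


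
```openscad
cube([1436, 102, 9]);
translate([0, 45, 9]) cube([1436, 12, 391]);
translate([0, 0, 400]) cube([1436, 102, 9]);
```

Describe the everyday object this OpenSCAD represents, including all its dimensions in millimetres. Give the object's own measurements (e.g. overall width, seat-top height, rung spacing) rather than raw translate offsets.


An I-beam lying along x, 1436 mm long. Overall section height 409 mm. Two flanges 102 mm wide (y) and 9 mm thick, one on the floor and one at the top; a web 12 mm thick runs between them, centred on the flange width.


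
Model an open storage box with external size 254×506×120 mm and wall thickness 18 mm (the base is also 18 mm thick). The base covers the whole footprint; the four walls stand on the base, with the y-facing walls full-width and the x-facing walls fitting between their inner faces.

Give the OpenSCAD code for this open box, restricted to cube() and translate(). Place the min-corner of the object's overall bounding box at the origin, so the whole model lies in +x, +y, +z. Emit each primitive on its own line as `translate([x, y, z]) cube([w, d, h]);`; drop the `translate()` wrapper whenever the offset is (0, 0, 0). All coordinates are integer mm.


cube([254, 506, 18]);
translate([0, 0, 18]) cube([254, 18, 102]);
translate([0, 488, 18]) cube([254, 18, 102]);
translate([0, 18, 18]) cube([18, 470, 102]);
translate([236, 18, 18]) cube([18, 470, 102]);


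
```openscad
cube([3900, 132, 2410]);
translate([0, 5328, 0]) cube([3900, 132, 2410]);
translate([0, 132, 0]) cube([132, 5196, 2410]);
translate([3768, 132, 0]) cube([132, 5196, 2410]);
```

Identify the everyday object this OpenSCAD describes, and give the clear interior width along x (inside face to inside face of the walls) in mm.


A house (or room) frame. The interior width is 3636 mm.

Four 2410 mm walls enclosing a rectangle with no floor or roof — a room or house frame. Outside width is 3900 mm and wall thickness is 132 mm, so the interior width is 3900 − 2 × 132 = 3636 mm.


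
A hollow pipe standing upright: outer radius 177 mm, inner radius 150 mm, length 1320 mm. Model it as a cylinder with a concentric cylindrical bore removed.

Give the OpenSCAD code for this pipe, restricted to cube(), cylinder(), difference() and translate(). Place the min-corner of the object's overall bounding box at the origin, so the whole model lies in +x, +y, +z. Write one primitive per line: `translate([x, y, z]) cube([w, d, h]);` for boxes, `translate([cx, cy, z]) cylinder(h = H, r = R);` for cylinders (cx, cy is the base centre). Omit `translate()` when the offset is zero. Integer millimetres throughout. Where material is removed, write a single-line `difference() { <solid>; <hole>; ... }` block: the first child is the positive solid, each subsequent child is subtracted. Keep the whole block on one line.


difference() { translate([177, 177, 0]) cylinder(h = 1320, r = 177); translate([177, 177, 0]) cylinder(h = 1320, r = 150); }


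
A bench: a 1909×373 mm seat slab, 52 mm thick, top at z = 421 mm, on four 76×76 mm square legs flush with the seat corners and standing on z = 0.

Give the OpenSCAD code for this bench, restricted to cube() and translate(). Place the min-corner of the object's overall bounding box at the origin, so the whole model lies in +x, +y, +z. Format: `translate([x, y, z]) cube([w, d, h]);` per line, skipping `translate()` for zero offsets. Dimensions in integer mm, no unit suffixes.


translate([0, 0, 369]) cube([1909, 373, 52]);
cube([76, 76, 369]);
translate([0, 297, 0]) cube([76, 76, 369]);
translate([1833, 0, 0]) cube([76, 76, 369]);
translate([1833, 297, 0]) cube([76, 76, 369]);


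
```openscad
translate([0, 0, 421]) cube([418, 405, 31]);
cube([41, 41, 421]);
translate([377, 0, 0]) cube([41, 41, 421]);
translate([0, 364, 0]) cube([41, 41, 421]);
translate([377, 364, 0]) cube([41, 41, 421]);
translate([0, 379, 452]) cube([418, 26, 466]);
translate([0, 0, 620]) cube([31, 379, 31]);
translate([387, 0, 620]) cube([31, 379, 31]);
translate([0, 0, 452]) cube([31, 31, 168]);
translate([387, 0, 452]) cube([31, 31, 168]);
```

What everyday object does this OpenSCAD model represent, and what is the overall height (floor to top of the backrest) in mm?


A chair. The overall height is 918 mm.

A slab on four corner posts with a tall panel at the back — a chair. The seat slab sits at z = 421 with thickness 31, and the 466 mm backrest starts at the seat top, so the overall height is 421 + 31 + 466 = 918 mm.
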